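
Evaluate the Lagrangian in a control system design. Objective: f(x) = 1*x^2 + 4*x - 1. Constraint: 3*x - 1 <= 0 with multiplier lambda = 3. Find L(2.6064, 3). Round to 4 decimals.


Step 1: Evaluate f(x).
f(2.6064) = 1*2.6064^2 + 4*2.6064 - 1 = 16.2189
Step 2: Evaluate g(x).
g(2.6064) = 3*2.6064 - 1 = 6.8192
Step 3: Compute Lagrangian.
L = 16.2189 + 3*6.8192 = 36.6765


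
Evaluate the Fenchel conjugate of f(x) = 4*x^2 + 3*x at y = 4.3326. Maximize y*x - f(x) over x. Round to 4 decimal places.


f*(y) = sup_x {y*x - a*x^2 - b*x} = sup_x {(y-b)*x - a*x^2}
FOC: (y - b) - 2a*x = 0 => x* = (y - b)/(2a)
x* = (4.3326 - 3)/(2*4) = 0.1666
f*(4.3326) = (y-b)^2/(4a) = (4.3326 - 3)^2/(4*4)
= 1.7758/16 = 0.111


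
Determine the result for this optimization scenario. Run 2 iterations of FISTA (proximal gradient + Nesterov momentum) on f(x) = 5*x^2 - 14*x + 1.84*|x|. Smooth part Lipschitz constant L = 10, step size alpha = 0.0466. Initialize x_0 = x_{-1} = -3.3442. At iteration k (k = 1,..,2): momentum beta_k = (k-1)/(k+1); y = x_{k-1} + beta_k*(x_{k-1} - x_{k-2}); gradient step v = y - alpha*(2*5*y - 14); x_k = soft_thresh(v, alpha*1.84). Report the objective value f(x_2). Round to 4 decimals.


FISTA on f(x) = 5*x^2 - 14*x + 1.84*|x|
L = 10, alpha = 0.0466
Iteration 1: beta = 0.0, y = -3.3442 + 0.0*(-3.3442 + 3.3442) = -3.3442
  grad(y) = -47.442, v = y - alpha*grad = -1.1334
  prox(v) = soft_thresh(-1.1334, 0.0857) = -1.0477
Iteration 2: beta = 0.3333, y = -1.0477 + 0.3333*(-1.0477 + 3.3442) = -0.2821
  grad(y) = -16.8215, v = y - alpha*grad = 0.5017
  prox(v) = soft_thresh(0.5017, 0.0857) = 0.416
f(x_2) = 5*0.416^2 - 14*0.416 + 1.84*|0.416| = -4.1932


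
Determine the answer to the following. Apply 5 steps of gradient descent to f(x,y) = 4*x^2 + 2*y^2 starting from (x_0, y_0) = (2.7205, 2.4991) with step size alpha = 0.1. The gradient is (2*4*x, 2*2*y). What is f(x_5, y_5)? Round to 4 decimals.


Gradient descent on f(x,y) = 4*x^2 + 2*y^2.
Starting point: (2.7205, 2.4991), alpha = 0.1
Step 1: grad_x = 2*4*2.7205 = 21.764, grad_y = 2*2*2.4991 = 9.9964
  x_1 = 2.7205 - 0.1*21.764 = 0.5441
  y_1 = 2.4991 - 0.1*9.9964 = 1.4995
Step 2: grad_x = 2*4*0.5441 = 4.3528, grad_y = 2*2*1.4995 = 5.9978
  x_2 = 0.5441 - 0.1*4.3528 = 0.1088
  y_2 = 1.4995 - 0.1*5.9978 = 0.8997
Step 3: grad_x = 2*4*0.1088 = 0.8706, grad_y = 2*2*0.8997 = 3.5987
  x_3 = 0.1088 - 0.1*0.8706 = 0.0218
  y_3 = 0.8997 - 0.1*3.5987 = 0.5398
Step 4: grad_x = 2*4*0.0218 = 0.1741, grad_y = 2*2*0.5398 = 2.1592
  x_4 = 0.0218 - 0.1*0.1741 = 0.0044
  y_4 = 0.5398 - 0.1*2.1592 = 0.3239
Step 5: grad_x = 2*4*0.0044 = 0.0348, grad_y = 2*2*0.3239 = 1.2955
  x_5 = 0.0044 - 0.1*0.0348 = 0.0009
  y_5 = 0.3239 - 0.1*1.2955 = 0.1943
f(0.0009, 0.1943) = 4*0.0009^2 + 2*0.1943^2 = 0.0755


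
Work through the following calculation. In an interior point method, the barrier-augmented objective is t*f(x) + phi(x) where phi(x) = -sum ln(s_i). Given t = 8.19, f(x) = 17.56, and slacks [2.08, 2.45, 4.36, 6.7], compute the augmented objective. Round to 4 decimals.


Step 1: Compute log-barrier.
ln values: [0.7324, 0.8961, 1.4725, 1.9021]
phi = -(0.7324 + 0.8961 + 1.4725 + 1.9021) = -5.003
Step 2: Compute augmented objective.
t*f(x) = 8.19*17.56 = 143.8164
Total = 143.8164 - 5.003 = 138.8134


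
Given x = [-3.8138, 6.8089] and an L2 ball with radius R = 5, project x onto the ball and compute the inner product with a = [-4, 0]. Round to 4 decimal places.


Step 1: Compute ||x|| (intermediates to 6 decimals).
||x|| = sqrt((-3.8138)^2 + 6.8089^2) = 7.804242
Step 2: Project.
Since ||x|| > R, scale = R/||x|| = 5/7.804242 = 0.640677, proj(x) = scale * x
proj(x) = [-2.443414, 4.362306]
Step 3: Dot product.
a^T * proj(x) = -4*(-2.443414) + 0*4.362306 = 9.7737


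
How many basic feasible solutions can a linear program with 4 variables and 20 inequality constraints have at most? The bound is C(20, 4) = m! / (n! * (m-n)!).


Each vertex corresponds to some choice of n active constraints out of m, so the number of vertices is at most C(m, n) = m! / (n!(m-n)!).
m = 20, n = 4
Numerator: 20 * 19 * 18 * 17
Denominator: 4! = 24
C(20, 4) = 4845


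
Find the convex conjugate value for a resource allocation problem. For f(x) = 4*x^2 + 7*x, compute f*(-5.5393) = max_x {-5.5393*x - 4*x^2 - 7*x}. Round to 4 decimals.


f*(y) = sup_x {y*x - a*x^2 - b*x} = sup_x {(y-b)*x - a*x^2}
FOC: (y - b) - 2a*x = 0 => x* = (y - b)/(2a)
x* = (-5.5393 - 7)/(2*4) = -1.5674
f*(-5.5393) = (y-b)^2/(4a) = (-5.5393 - 7)^2/(4*4)
= 157.234/16 = 9.8271


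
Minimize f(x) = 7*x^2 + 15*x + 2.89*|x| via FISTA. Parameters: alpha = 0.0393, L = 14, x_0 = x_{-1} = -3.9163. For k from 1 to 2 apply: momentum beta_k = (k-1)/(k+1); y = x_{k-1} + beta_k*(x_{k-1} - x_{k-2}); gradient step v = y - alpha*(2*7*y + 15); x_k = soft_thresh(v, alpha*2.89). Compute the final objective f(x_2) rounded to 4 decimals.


FISTA on f(x) = 7*x^2 + 15*x + 2.89*|x|
L = 14, alpha = 0.0393
Iteration 1: beta = 0.0, y = -3.9163 + 0.0*(-3.9163 + 3.9163) = -3.9163
  grad(y) = -39.8282, v = y - alpha*grad = -2.3511
  prox(v) = soft_thresh(-2.3511, 0.1136) = -2.2375
Iteration 2: beta = 0.3333, y = -2.2375 + 0.3333*(-2.2375 + 3.9163) = -1.6779
  grad(y) = -8.4901, v = y - alpha*grad = -1.3442
  prox(v) = soft_thresh(-1.3442, 0.1136) = -1.2306
f(x_2) = 7*(-1.2306)^2 + 15*(-1.2306) + 2.89*|-1.2306| = -4.3018


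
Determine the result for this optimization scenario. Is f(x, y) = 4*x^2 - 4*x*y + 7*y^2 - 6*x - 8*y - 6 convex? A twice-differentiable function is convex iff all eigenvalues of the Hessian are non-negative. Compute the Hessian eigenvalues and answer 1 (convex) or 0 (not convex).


The Hessian of f(x,y) = 4*x^2 - 4*x*y + 7*y^2 - 6*x - 8*y - 6 is:
H = [[8, -4], [-4, 14]]
Trace = 8 + 14 = 22
Determinant = 8*14 - (-4)^2 = 96
Discriminant = (22)^2 - 4*96 = 100.0
Eigenvalues: lambda_1 = 6.0, lambda_2 = 16.0
The function is convex.

1


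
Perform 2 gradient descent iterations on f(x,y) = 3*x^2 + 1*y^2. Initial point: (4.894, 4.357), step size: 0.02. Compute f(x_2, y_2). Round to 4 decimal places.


Gradient descent on f(x,y) = 3*x^2 + 1*y^2.
Starting point: (4.894, 4.357), alpha = 0.02
Step 1: grad_x = 2*3*4.894 = 29.364, grad_y = 2*1*4.357 = 8.714
  x_1 = 4.894 - 0.02*29.364 = 4.3067
  y_1 = 4.357 - 0.02*8.714 = 4.1827
Step 2: grad_x = 2*3*4.3067 = 25.8403, grad_y = 2*1*4.1827 = 8.3654
  x_2 = 4.3067 - 0.02*25.8403 = 3.7899
  y_2 = 4.1827 - 0.02*8.3654 = 4.0154
f(3.7899, 4.0154) = 3*3.7899^2 + 1*4.0154^2 = 59.2139


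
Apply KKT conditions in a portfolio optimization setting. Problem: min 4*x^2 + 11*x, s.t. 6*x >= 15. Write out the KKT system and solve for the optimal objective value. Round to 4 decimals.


Step 1: Try lambda = 0 (constraint inactive).
x_unc = -11/(2*4) = -1.375
Check: 6*-1.375 = -8.25 < 15 -- violated!
Step 2: Constraint must be active: 6*x = 15
x* = 15/6 = 2.5
lambda = (2*4*2.5 + 11)/6 = 5.1667
Step 3: Compute optimal value.
f(x*) = 4*2.5^2 + 11*2.5 = 52.5


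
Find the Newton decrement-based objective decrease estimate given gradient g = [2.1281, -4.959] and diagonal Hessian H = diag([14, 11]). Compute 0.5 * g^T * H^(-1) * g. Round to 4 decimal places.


Step 1: H is diagonal, so H^(-1) * g = [0.152, -0.4508].
Step 2: g^T H^(-1) g = sum_i g_i^2 / H_ii
  = (2.1281)^2/14 + (-4.959)^2/11
  = 0.3235 + 2.2356 = 2.5591
Step 3: Objective decrease = 0.5 * g^T H^(-1) g = 1.2795


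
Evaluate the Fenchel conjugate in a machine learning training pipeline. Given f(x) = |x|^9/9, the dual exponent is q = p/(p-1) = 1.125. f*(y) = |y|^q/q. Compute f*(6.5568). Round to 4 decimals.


The conjugate exponent q satisfies 1/p + 1/q = 1.
p = 9, so q = 9/(9 - 1) = 1.125
|y|^q = 6.5568^1.125 = 8.2943
f*(6.5568) = 8.2943 / 1.125 = 7.3727


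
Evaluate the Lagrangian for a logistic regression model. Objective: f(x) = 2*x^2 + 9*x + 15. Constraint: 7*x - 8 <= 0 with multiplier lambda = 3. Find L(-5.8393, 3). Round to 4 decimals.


Step 1: Evaluate f(x).
f(-5.8393) = 2*(-5.8393)^2 + 9*(-5.8393) + 15 = 30.6411
Step 2: Evaluate g(x).
g(-5.8393) = 7*-5.8393 - 8 = -48.8751
Step 3: Compute Lagrangian.
L = 30.6411 + 3*-48.8751 = -115.9842


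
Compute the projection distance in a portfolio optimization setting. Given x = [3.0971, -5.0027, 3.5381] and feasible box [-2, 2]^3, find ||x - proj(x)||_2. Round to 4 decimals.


Project each component onto [-2, 2].
clip(3.0971) = 2.0, clip(-5.0027) = -2.0, clip(3.5381) = 2.0
Projection = [2.0, -2.0, 2.0]
Squared diffs: [1.2036, 9.0162, 2.3658]
Distance = sqrt(12.5856) = 3.5476


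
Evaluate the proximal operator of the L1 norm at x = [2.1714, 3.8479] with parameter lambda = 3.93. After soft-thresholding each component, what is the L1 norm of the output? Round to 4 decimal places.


Soft-thresholding with lambda = 3.93:
prox(2.1714) = sign(2.1714)*max(|2.1714| - 3.93, 0) = 0.0
prox(3.8479) = sign(3.8479)*max(|3.8479| - 3.93, 0) = 0.0
prox(x) = [0.0, 0.0]
||prox(x)||_1 = 0.0 + 0.0 = 0.0


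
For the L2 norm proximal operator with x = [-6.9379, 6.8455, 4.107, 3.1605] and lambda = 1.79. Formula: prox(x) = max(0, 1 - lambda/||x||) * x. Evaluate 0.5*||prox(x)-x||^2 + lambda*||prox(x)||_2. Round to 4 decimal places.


Step 1: Compute ||x||.
||x|| = 11.0386
Step 2: Compute scaling factor.
scale = max(0, 1 - 1.79/11.0386) = 0.8378
Step 3: prox(x) = [-5.8129, 5.7354, 3.441, 2.648]
||prox(x)|| = 9.2486
Step 4: Proximal objective.
0.5*||prox-x||^2 = 1.6021
lambda*||prox|| = 16.555
Total = 18.1571


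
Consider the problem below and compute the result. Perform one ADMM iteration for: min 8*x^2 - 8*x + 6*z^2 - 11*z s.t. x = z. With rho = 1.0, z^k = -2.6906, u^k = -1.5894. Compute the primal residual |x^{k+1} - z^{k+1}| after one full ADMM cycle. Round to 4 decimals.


ADMM iteration with rho = 1.0, z^k = -2.6906, u^k = -1.5894
Step 1: x-update.
Minimize 8*x^2 - 8*x + (1.0/2)*(x + 2.6906 - 1.5894)^2
FOC: (2*8 + 1.0)*x = 8 + 1.0*(-2.6906 + 1.5894)
x^{k+1} = 0.4058
Step 2: z-update.
Minimize 6*z^2 - 11*z + (1.0/2)*(0.4058 - z - 1.5894)^2
FOC: (2*6 + 1.0)*z = 11 + 1.0*(0.4058 - 1.5894)
z^{k+1} = 0.7551
Step 3: u-update.
u^{k+1} = -1.5894 + 0.4058 - 0.7551 = -1.9387
Step 4: Primal residual = |0.4058 - 0.7551| = 0.3493


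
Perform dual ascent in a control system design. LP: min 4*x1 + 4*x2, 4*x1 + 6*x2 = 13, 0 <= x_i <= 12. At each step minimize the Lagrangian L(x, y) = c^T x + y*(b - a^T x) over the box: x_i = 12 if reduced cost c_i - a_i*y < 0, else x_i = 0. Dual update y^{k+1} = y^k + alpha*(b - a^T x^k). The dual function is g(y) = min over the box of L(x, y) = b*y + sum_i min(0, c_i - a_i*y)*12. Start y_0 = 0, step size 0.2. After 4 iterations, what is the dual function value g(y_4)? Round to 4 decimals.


Dual ascent for LP: min 4*x1 + 4*x2, 4*x1 + 6*x2 = 13, 0 <= x_i <= 12
Step 1: y^k = 0.0, reduced costs: (4.0, 4.0)
  x^k = (0.0, 0.0), subgradient = b - a^T x = 13.0
  y^{k+1} = 0.0 + 0.2*13.0 = 2.6
Step 2: y^k = 2.6, reduced costs: (-6.4, -11.6)
  x^k = (12.0, 12.0), subgradient = b - a^T x = -107.0
  y^{k+1} = 2.6 + 0.2*-107.0 = -18.8
Step 3: y^k = -18.8, reduced costs: (79.2, 116.8)
  x^k = (0.0, 0.0), subgradient = b - a^T x = 13.0
  y^{k+1} = -18.8 + 0.2*13.0 = -16.2
Step 4: y^k = -16.2, reduced costs: (68.8, 101.2)
  x^k = (0.0, 0.0), subgradient = b - a^T x = 13.0
  y^{k+1} = -16.2 + 0.2*13.0 = -13.6
Dual objective at y_4 = -13.6: reduced costs (58.4, 85.6), box minimizer x = (0.0, 0.0)
g(y_4) = b*y + (c1 - a1*y)*x1 + (c2 - a2*y)*x2 = 13*(-13.6) + 58.4*0.0 + 85.6*0.0 = -176.8 + 0.0 + 0.0 = -176.8


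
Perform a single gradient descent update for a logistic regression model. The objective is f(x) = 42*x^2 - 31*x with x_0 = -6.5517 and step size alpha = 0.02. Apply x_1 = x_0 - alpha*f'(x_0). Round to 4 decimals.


We compute the gradient at x_0 and apply the update.
f'(x) = 84*x - 31
f'(-6.5517) = 84*-6.5517 - 31 = -581.3428
x_1 = -6.5517 - 0.02*-581.3428 = 5.0752


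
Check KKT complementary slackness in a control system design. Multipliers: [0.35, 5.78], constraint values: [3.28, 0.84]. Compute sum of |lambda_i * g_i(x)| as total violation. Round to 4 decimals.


KKT complementary slackness check:
lambda_1 * g_1 = 0.35 * 3.28 = 1.148
lambda_2 * g_2 = 5.78 * 0.84 = 4.8552
Total violation = 1.148 + 4.8552 = 6.0032


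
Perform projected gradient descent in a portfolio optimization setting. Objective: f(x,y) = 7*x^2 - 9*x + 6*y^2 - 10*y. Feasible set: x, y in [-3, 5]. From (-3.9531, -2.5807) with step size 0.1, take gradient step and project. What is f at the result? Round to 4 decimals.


Step 1: Compute gradient at (-3.9531, -2.5807).
grad_x = 2*7*-3.9531 - 9 = -64.3434
grad_y = 2*6*-2.5807 - 10 = -40.9684
Step 2: Gradient step.
x_raw = -3.9531 - 0.1*-64.3434 = 2.4812
y_raw = -2.5807 - 0.1*-40.9684 = 1.5161
Step 3: Project onto [-3, 5].
x_proj = clip(2.4812) = 2.4812
y_proj = clip(1.5161) = 1.5161
Step 4: Evaluate f.
f(2.4812, 1.5161) = 19.3954


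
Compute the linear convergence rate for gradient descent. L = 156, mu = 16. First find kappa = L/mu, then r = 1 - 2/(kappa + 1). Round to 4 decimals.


Step 1: Compute the condition number.
kappa = L/mu = 156/16 = 9.75
Step 2: Compute the convergence rate.
r = 1 - 2/(kappa + 1) = 1 - 2*mu/(L + mu) = (L - mu)/(L + mu) = 140/172 = 0.814


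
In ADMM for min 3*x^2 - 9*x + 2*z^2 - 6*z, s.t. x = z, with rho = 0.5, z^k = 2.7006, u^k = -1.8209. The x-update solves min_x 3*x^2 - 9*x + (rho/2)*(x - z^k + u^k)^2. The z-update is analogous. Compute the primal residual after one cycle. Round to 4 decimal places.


ADMM iteration with rho = 0.5, z^k = 2.7006, u^k = -1.8209
Step 1: x-update.
Minimize 3*x^2 - 9*x + (0.5/2)*(x - 2.7006 - 1.8209)^2
FOC: (2*3 + 0.5)*x = 9 + 0.5*(2.7006 + 1.8209)
x^{k+1} = 1.7324
Step 2: z-update.
Minimize 2*z^2 - 6*z + (0.5/2)*(1.7324 - z - 1.8209)^2
FOC: (2*2 + 0.5)*z = 6 + 0.5*(1.7324 - 1.8209)
z^{k+1} = 1.3235
Step 3: u-update.
u^{k+1} = -1.8209 + 1.7324 - 1.3235 = -1.412
Step 4: Primal residual = |1.7324 - 1.3235| = 0.4089


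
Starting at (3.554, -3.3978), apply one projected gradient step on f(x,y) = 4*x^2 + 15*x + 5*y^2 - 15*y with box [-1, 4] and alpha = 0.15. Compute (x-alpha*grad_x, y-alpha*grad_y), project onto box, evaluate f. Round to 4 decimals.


Step 1: Compute gradient at (3.554, -3.3978).
grad_x = 2*4*3.554 + 15 = 43.432
grad_y = 2*5*-3.3978 - 15 = -48.978
Step 2: Gradient step.
x_raw = 3.554 - 0.15*43.432 = -2.9608
y_raw = -3.3978 - 0.15*-48.978 = 3.9489
Step 3: Project onto [-1, 4].
x_proj = clip(-2.9608) = -1.0
y_proj = clip(3.9489) = 3.9489
Step 4: Evaluate f.
f(-1.0, 3.9489) = 7.7356


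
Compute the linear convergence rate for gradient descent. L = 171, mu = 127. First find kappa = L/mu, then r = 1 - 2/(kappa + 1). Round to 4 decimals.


Step 1: Compute the condition number.
kappa = L/mu = 171/127 = 1.3465
Step 2: Compute the convergence rate.
r = 1 - 2/(kappa + 1) = 1 - 2*mu/(L + mu) = (L - mu)/(L + mu) = 44/298 = 0.1477


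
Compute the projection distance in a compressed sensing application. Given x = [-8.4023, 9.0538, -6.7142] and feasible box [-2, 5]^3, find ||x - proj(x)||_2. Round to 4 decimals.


Project each component onto [-2, 5].
clip(-8.4023) = -2.0, clip(9.0538) = 5.0, clip(-6.7142) = -2.0
Projection = [-2.0, 5.0, -2.0]
Squared diffs: [40.9894, 16.4333, 22.2237]
Distance = sqrt(79.6464) = 8.9245


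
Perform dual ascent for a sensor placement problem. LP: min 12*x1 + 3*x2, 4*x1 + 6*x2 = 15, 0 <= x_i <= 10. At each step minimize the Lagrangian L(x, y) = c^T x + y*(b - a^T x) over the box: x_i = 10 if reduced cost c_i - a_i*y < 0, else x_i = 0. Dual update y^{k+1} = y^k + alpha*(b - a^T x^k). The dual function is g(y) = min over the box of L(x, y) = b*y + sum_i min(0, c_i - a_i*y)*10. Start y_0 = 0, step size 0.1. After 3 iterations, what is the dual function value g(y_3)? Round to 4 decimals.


Dual ascent for LP: min 12*x1 + 3*x2, 4*x1 + 6*x2 = 15, 0 <= x_i <= 10
Step 1: y^k = 0.0, reduced costs: (12.0, 3.0)
  x^k = (0.0, 0.0), subgradient = b - a^T x = 15.0
  y^{k+1} = 0.0 + 0.1*15.0 = 1.5
Step 2: y^k = 1.5, reduced costs: (6.0, -6.0)
  x^k = (0.0, 10.0), subgradient = b - a^T x = -45.0
  y^{k+1} = 1.5 + 0.1*-45.0 = -3.0
Step 3: y^k = -3.0, reduced costs: (24.0, 21.0)
  x^k = (0.0, 0.0), subgradient = b - a^T x = 15.0
  y^{k+1} = -3.0 + 0.1*15.0 = -1.5
Dual objective at y_3 = -1.5: reduced costs (18.0, 12.0), box minimizer x = (0.0, 0.0)
g(y_3) = b*y + (c1 - a1*y)*x1 + (c2 - a2*y)*x2 = 15*(-1.5) + 18.0*0.0 + 12.0*0.0 = -22.5 + 0.0 + 0.0 = -22.5


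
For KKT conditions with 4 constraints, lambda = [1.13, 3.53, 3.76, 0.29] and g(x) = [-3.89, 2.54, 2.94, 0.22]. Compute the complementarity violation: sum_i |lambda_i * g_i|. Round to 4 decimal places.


KKT complementary slackness check:
lambda_1 * g_1 = 1.13 * -3.89 = -4.3957
lambda_2 * g_2 = 3.53 * 2.54 = 8.9662
lambda_3 * g_3 = 3.76 * 2.94 = 11.0544
lambda_4 * g_4 = 0.29 * 0.22 = 0.0638
Total violation = 4.3957 + 8.9662 + 11.0544 + 0.0638 = 24.4801


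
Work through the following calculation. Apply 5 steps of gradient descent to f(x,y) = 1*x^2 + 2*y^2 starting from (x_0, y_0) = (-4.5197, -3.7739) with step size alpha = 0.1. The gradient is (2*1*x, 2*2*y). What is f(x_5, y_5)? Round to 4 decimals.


Gradient descent on f(x,y) = 1*x^2 + 2*y^2.
Starting point: (-4.5197, -3.7739), alpha = 0.1
Step 1: grad_x = 2*1*-4.5197 = -9.0394, grad_y = 2*2*-3.7739 = -15.0956
  x_1 = -4.5197 - 0.1*-9.0394 = -3.6158
  y_1 = -3.7739 - 0.1*-15.0956 = -2.2643
Step 2: grad_x = 2*1*-3.6158 = -7.2315, grad_y = 2*2*-2.2643 = -9.0574
  x_2 = -3.6158 - 0.1*-7.2315 = -2.8926
  y_2 = -2.2643 - 0.1*-9.0574 = -1.3586
Step 3: grad_x = 2*1*-2.8926 = -5.7852, grad_y = 2*2*-1.3586 = -5.4344
  x_3 = -2.8926 - 0.1*-5.7852 = -2.3141
  y_3 = -1.3586 - 0.1*-5.4344 = -0.8152
Step 4: grad_x = 2*1*-2.3141 = -4.6282, grad_y = 2*2*-0.8152 = -3.2606
  x_4 = -2.3141 - 0.1*-4.6282 = -1.8513
  y_4 = -0.8152 - 0.1*-3.2606 = -0.4891
Step 5: grad_x = 2*1*-1.8513 = -3.7025, grad_y = 2*2*-0.4891 = -1.9564
  x_5 = -1.8513 - 0.1*-3.7025 = -1.481
  y_5 = -0.4891 - 0.1*-1.9564 = -0.2935
f(-1.481, -0.2935) = 1*(-1.481)^2 + 2*(-0.2935)^2 = 2.3656


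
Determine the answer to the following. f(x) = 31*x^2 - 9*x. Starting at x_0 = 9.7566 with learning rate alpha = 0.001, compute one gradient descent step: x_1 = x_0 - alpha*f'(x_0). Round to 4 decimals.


We compute the gradient at x_0 and apply the update.
f'(x) = 62*x - 9
f'(9.7566) = 62*9.7566 - 9 = 595.9092
x_1 = 9.7566 - 0.001*595.9092 = 9.1607


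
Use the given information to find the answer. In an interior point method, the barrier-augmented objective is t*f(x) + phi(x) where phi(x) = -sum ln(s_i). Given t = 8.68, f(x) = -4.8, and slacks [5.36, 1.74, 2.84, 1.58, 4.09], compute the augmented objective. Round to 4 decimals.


Step 1: Compute log-barrier.
ln values: [1.679, 0.5539, 1.0438, 0.4574, 1.4085]
phi = -(1.679 + 0.5539 + 1.0438 + 0.4574 + 1.4085) = -5.1426
Step 2: Compute augmented objective.
t*f(x) = 8.68*-4.8 = -41.664
Total = -41.664 - 5.1426 = -46.8066


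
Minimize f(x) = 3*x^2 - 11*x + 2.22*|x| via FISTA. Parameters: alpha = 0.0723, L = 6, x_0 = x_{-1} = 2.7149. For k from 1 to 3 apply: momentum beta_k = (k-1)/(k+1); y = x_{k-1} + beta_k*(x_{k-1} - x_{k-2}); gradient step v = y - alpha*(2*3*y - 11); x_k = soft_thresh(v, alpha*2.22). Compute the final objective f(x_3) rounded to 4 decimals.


FISTA on f(x) = 3*x^2 - 11*x + 2.22*|x|
L = 6, alpha = 0.0723
Iteration 1: beta = 0.0, y = 2.7149 + 0.0*(2.7149 - 2.7149) = 2.7149
  grad(y) = 5.2894, v = y - alpha*grad = 2.3325
  prox(v) = soft_thresh(2.3325, 0.1605) = 2.172
Iteration 2: beta = 0.3333, y = 2.172 + 0.3333*(2.172 - 2.7149) = 1.991
  grad(y) = 0.946, v = y - alpha*grad = 1.9226
  prox(v) = soft_thresh(1.9226, 0.1605) = 1.7621
Iteration 3: beta = 0.5, y = 1.7621 + 0.5*(1.7621 - 2.172) = 1.5572
  grad(y) = -1.6571, v = y - alpha*grad = 1.677
  prox(v) = soft_thresh(1.677, 0.1605) = 1.5165
f(x_3) = 3*1.5165^2 - 11*1.5165 + 2.22*|1.5165| = -6.4156


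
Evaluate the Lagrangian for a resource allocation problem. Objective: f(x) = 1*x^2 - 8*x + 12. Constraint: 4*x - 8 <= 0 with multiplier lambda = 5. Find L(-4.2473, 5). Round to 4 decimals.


Step 1: Evaluate f(x).
f(-4.2473) = 1*(-4.2473)^2 - 8*(-4.2473) + 12 = 64.018
Step 2: Evaluate g(x).
g(-4.2473) = 4*-4.2473 - 8 = -24.9892
Step 3: Compute Lagrangian.
L = 64.018 + 5*-24.9892 = -60.928


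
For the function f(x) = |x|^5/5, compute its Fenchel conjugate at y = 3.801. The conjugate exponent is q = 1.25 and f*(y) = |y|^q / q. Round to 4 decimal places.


The conjugate exponent q satisfies 1/p + 1/q = 1.
p = 5, so q = 5/(5 - 1) = 1.25
|y|^q = 3.801^1.25 = 5.3073
f*(3.801) = 5.3073 / 1.25 = 4.2458


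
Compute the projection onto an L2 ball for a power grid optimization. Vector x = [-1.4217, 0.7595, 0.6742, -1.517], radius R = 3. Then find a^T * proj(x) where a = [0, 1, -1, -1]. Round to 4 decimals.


Step 1: Compute ||x|| (intermediates to 6 decimals).
||x|| = sqrt((-1.4217)^2 + 0.7595^2 + 0.6742^2 + (-1.517)^2) = 2.313851
Step 2: Project.
Since ||x|| <= R, proj = x (no scaling needed).
proj(x) = [-1.4217, 0.7595, 0.6742, -1.517]
Step 3: Dot product.
a^T * proj(x) = 0*(-1.4217) + 1*0.7595 - 1*0.6742 - 1*(-1.517) = 1.6023


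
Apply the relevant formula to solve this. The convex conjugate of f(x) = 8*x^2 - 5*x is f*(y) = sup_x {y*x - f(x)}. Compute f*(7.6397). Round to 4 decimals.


f*(y) = sup_x {y*x - a*x^2 - b*x} = sup_x {(y-b)*x - a*x^2}
FOC: (y - b) - 2a*x = 0 => x* = (y - b)/(2a)
x* = (7.6397 + 5)/(2*8) = 0.79
f*(7.6397) = (y-b)^2/(4a) = (7.6397 + 5)^2/(4*8)
= 159.762/32 = 4.9926


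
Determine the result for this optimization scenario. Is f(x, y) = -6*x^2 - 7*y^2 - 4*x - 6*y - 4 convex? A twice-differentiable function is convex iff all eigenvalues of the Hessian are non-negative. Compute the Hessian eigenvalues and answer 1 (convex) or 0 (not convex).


The Hessian of f(x,y) = -6*x^2 - 7*y^2 - 4*x - 6*y - 4 is:
H = [[-12, 0], [0, -14]]
Trace = -12 - 14 = -26
Determinant = -12*-14 - (0)^2 = 168
Discriminant = (-26)^2 - 4*168 = 4.0
Eigenvalues: lambda_1 = -14.0, lambda_2 = -12.0
The function is not convex.

0


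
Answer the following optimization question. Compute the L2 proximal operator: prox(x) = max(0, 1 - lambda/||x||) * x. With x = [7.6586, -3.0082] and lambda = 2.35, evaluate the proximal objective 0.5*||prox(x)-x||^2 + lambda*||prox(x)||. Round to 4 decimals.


Step 1: Compute ||x||.
||x|| = 8.2282
Step 2: Compute scaling factor.
scale = max(0, 1 - 2.35/8.2282) = 0.7144
Step 3: prox(x) = [5.4713, -2.149]
||prox(x)|| = 5.8782
Step 4: Proximal objective.
0.5*||prox-x||^2 = 2.7613
lambda*||prox|| = 13.8138
Total = 16.575


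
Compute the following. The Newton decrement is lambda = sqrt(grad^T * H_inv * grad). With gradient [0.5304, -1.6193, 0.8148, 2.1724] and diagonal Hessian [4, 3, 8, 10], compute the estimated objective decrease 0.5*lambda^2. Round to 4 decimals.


Step 1: H is diagonal, so H^(-1) * g = [0.1326, -0.5398, 0.1019, 0.2172].
Step 2: g^T H^(-1) g = sum_i g_i^2 / H_ii
  = (0.5304)^2/4 + (-1.6193)^2/3 + (0.8148)^2/8 + (2.1724)^2/10
  = 0.0703 + 0.874 + 0.083 + 0.4719 = 1.4993
Step 3: Objective decrease = 0.5 * g^T H^(-1) g = 0.7496


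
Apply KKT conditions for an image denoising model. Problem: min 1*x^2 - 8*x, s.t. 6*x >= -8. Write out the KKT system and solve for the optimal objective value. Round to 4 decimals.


Step 1: Try lambda = 0 (constraint inactive).
Stationarity: 2*1*x - 8 = 0
x* = 8/(2*1) = 4.0
Check constraint: 6*4.0 = 24.0 >= -8 -- satisfied.
Step 2: Compute optimal value.
f(x*) = 1*4.0^2 - 8*4.0 = -16.0


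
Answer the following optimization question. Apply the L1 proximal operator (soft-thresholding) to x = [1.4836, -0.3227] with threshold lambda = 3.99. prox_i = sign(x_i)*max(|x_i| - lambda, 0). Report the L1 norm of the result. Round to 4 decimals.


Soft-thresholding with lambda = 3.99:
prox(1.4836) = sign(1.4836)*max(|1.4836| - 3.99, 0) = 0.0
prox(-0.3227) = sign(-0.3227)*max(|-0.3227| - 3.99, 0) = 0.0
prox(x) = [0.0, 0.0]
||prox(x)||_1 = 0.0 + 0.0 = 0.0


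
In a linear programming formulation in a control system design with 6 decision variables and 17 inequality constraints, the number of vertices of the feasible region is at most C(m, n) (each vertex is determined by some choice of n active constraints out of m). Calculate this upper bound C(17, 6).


Each vertex corresponds to some choice of n active constraints out of m, so the number of vertices is at most C(m, n) = m! / (n!(m-n)!).
m = 17, n = 6
Numerator: 17 * 16 * 15 * 14 * 13 * 12
Denominator: 6! = 720
C(17, 6) = 12376


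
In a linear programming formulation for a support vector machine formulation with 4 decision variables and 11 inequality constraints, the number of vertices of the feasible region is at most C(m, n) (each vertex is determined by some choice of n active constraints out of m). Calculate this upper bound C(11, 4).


Each vertex corresponds to some choice of n active constraints out of m, so the number of vertices is at most C(m, n) = m! / (n!(m-n)!).
m = 11, n = 4
Numerator: 11 * 10 * 9 * 8
Denominator: 4! = 24
C(11, 4) = 330


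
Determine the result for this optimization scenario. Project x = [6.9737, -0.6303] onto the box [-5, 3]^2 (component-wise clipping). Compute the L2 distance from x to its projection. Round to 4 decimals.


Project each component onto [-5, 3].
clip(6.9737) = 3.0, clip(-0.6303) = -0.6303
Projection = [3.0, -0.6303]
Squared diffs: [15.7903, 0.0]
Distance = sqrt(15.7903) = 3.9737


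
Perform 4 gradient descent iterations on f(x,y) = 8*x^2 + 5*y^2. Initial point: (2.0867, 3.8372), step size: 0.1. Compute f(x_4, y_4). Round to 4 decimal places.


Gradient descent on f(x,y) = 8*x^2 + 5*y^2.
Starting point: (2.0867, 3.8372), alpha = 0.1
Step 1: grad_x = 2*8*2.0867 = 33.3872, grad_y = 2*5*3.8372 = 38.372
  x_1 = 2.0867 - 0.1*33.3872 = -1.252
  y_1 = 3.8372 - 0.1*38.372 = 0.0
Step 2: grad_x = 2*8*-1.252 = -20.0323, grad_y = 2*5*0.0 = 0.0
  x_2 = -1.252 - 0.1*-20.0323 = 0.7512
  y_2 = 0.0 - 0.1*0.0 = 0.0
Step 3: grad_x = 2*8*0.7512 = 12.0194, grad_y = 2*5*0.0 = 0.0
  x_3 = 0.7512 - 0.1*12.0194 = -0.4507
  y_3 = 0.0 - 0.1*0.0 = 0.0
Step 4: grad_x = 2*8*-0.4507 = -7.2116, grad_y = 2*5*0.0 = 0.0
  x_4 = -0.4507 - 0.1*-7.2116 = 0.2704
  y_4 = 0.0 - 0.1*0.0 = 0.0
f(0.2704, 0.0) = 8*0.2704^2 + 5*0.0^2 = 0.5851


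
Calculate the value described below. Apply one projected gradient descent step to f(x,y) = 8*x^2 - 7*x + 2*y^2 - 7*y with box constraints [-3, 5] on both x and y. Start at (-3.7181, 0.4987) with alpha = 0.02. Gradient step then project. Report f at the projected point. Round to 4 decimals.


Step 1: Compute gradient at (-3.7181, 0.4987).
grad_x = 2*8*-3.7181 - 7 = -66.4896
grad_y = 2*2*0.4987 - 7 = -5.0052
Step 2: Gradient step.
x_raw = -3.7181 - 0.02*-66.4896 = -2.3883
y_raw = 0.4987 - 0.02*-5.0052 = 0.5988
Step 3: Project onto [-3, 5].
x_proj = clip(-2.3883) = -2.3883
y_proj = clip(0.5988) = 0.5988
Step 4: Evaluate f.
f(-2.3883, 0.5988) = 58.8758


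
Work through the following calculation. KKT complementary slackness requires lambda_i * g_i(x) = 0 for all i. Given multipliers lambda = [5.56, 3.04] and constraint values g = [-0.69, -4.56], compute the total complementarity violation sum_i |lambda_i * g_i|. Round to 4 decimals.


KKT complementary slackness check:
lambda_1 * g_1 = 5.56 * -0.69 = -3.8364
lambda_2 * g_2 = 3.04 * -4.56 = -13.8624
Total violation = 3.8364 + 13.8624 = 17.6988


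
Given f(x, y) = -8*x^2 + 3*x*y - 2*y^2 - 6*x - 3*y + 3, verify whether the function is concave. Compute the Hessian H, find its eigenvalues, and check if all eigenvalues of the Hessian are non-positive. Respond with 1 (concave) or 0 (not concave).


The Hessian of f(x,y) = -8*x^2 + 3*x*y - 2*y^2 - 6*x - 3*y + 3 is:
H = [[-16, 3], [3, -4]]
Trace = -16 - 4 = -20
Determinant = -16*-4 - (3)^2 = 55
Discriminant = (-20)^2 - 4*55 = 180.0
Eigenvalues: lambda_1 = -16.7082, lambda_2 = -3.2918
The function is concave.

1


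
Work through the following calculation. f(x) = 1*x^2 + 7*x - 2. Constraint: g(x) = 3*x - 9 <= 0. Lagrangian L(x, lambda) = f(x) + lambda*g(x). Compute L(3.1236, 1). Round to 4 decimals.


Step 1: Evaluate f(x).
f(3.1236) = 1*3.1236^2 + 7*3.1236 - 2 = 29.6221
Step 2: Evaluate g(x).
g(3.1236) = 3*3.1236 - 9 = 0.3708
Step 3: Compute Lagrangian.
L = 29.6221 + 1*0.3708 = 29.9929


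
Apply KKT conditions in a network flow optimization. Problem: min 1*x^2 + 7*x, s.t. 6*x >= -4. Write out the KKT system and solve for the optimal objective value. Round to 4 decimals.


Step 1: Try lambda = 0 (constraint inactive).
x_unc = -7/(2*1) = -3.5
Check: 6*-3.5 = -21.0 < -4 -- violated!
Step 2: Constraint must be active: 6*x = -4
x* = -4/6 = -2/3 = -0.6667 (rounded; the exact value -2/3 is used below)
lambda = (2*1*(-2/3) + 7)/6 = 0.9444
Step 3: Compute optimal value.
f(x*) = 1*(-2/3)^2 + 7*(-2/3) = -4.2222


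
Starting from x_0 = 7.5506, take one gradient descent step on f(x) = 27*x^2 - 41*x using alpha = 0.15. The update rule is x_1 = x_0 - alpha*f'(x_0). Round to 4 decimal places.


We compute the gradient at x_0 and apply the update.
f'(x) = 54*x - 41
f'(7.5506) = 54*7.5506 - 41 = 366.7324
x_1 = 7.5506 - 0.15*366.7324 = -47.4593


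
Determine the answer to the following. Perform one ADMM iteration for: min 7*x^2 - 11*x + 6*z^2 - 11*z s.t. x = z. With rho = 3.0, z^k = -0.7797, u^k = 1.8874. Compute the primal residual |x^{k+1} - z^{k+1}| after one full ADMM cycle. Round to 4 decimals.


ADMM iteration with rho = 3.0, z^k = -0.7797, u^k = 1.8874
Step 1: x-update.
Minimize 7*x^2 - 11*x + (3.0/2)*(x + 0.7797 + 1.8874)^2
FOC: (2*7 + 3.0)*x = 11 + 3.0*(-0.7797 - 1.8874)
x^{k+1} = 0.1764
Step 2: z-update.
Minimize 6*z^2 - 11*z + (3.0/2)*(0.1764 - z + 1.8874)^2
FOC: (2*6 + 3.0)*z = 11 + 3.0*(0.1764 + 1.8874)
z^{k+1} = 1.1461
Step 3: u-update.
u^{k+1} = 1.8874 + 0.1764 - 1.1461 = 0.9177
Step 4: Primal residual = |0.1764 - 1.1461| = 0.9697


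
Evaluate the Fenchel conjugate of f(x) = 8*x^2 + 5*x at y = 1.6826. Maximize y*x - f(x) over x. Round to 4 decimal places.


f*(y) = sup_x {y*x - a*x^2 - b*x} = sup_x {(y-b)*x - a*x^2}
FOC: (y - b) - 2a*x = 0 => x* = (y - b)/(2a)
x* = (1.6826 - 5)/(2*8) = -0.2073
f*(1.6826) = (y-b)^2/(4a) = (1.6826 - 5)^2/(4*8)
= 11.0051/32 = 0.3439


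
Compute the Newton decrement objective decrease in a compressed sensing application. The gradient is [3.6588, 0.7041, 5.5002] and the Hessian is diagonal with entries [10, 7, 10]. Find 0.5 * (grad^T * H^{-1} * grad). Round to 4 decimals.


Step 1: H is diagonal, so H^(-1) * g = [0.3659, 0.1006, 0.55].
Step 2: g^T H^(-1) g = sum_i g_i^2 / H_ii
  = (3.6588)^2/10 + (0.7041)^2/7 + (5.5002)^2/10
  = 1.3387 + 0.0708 + 3.0252 = 4.4347
Step 3: Objective decrease = 0.5 * g^T H^(-1) g = 2.2174


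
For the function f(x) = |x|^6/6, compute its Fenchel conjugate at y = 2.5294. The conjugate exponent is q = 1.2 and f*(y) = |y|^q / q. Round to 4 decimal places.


The conjugate exponent q satisfies 1/p + 1/q = 1.
p = 6, so q = 6/(6 - 1) = 1.2
|y|^q = 2.5294^1.2 = 3.0452
f*(2.5294) = 3.0452 / 1.2 = 2.5377


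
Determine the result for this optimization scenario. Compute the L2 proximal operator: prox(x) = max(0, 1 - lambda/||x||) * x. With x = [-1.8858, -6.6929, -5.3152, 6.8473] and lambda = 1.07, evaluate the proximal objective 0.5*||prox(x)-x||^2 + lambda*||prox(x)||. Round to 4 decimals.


Step 1: Compute ||x||.
||x|| = 11.1125
Step 2: Compute scaling factor.
scale = max(0, 1 - 1.07/11.1125) = 0.9037
Step 3: prox(x) = [-1.7042, -6.0485, -4.8034, 6.188]
||prox(x)|| = 10.0425
Step 4: Proximal objective.
0.5*||prox-x||^2 = 0.5725
lambda*||prox|| = 10.7455
Total = 11.3179


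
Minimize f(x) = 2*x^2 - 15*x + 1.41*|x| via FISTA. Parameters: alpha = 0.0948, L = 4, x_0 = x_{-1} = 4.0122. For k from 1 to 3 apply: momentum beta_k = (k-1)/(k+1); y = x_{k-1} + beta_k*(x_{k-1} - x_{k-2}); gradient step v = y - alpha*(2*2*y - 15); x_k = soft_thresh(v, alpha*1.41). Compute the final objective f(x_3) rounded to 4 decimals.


FISTA on f(x) = 2*x^2 - 15*x + 1.41*|x|
L = 4, alpha = 0.0948
Iteration 1: beta = 0.0, y = 4.0122 + 0.0*(4.0122 - 4.0122) = 4.0122
  grad(y) = 1.0488, v = y - alpha*grad = 3.9128
  prox(v) = soft_thresh(3.9128, 0.1337) = 3.7791
Iteration 2: beta = 0.3333, y = 3.7791 + 0.3333*(3.7791 - 4.0122) = 3.7014
  grad(y) = -0.1944, v = y - alpha*grad = 3.7198
  prox(v) = soft_thresh(3.7198, 0.1337) = 3.5862
Iteration 3: beta = 0.5, y = 3.5862 + 0.5*(3.5862 - 3.7791) = 3.4897
  grad(y) = -1.0412, v = y - alpha*grad = 3.5884
  prox(v) = soft_thresh(3.5884, 0.1337) = 3.4547
f(x_3) = 2*3.4547^2 - 15*3.4547 + 1.41*|3.4547| = -23.0795


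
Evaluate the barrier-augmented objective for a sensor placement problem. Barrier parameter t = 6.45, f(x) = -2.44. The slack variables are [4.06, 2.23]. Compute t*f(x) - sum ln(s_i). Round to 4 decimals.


Step 1: Compute log-barrier.
ln values: [1.4012, 0.802]
phi = -(1.4012 + 0.802) = -2.2032
Step 2: Compute augmented objective.
t*f(x) = 6.45*-2.44 = -15.738
Total = -15.738 - 2.2032 = -17.9412


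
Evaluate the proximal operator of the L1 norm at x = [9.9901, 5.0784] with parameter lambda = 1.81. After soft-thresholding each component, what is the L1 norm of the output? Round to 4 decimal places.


Soft-thresholding with lambda = 1.81:
prox(9.9901) = sign(9.9901)*max(|9.9901| - 1.81, 0) = 8.1801
prox(5.0784) = sign(5.0784)*max(|5.0784| - 1.81, 0) = 3.2684
prox(x) = [8.1801, 3.2684]
||prox(x)||_1 = 8.1801 + 3.2684 = 11.4485


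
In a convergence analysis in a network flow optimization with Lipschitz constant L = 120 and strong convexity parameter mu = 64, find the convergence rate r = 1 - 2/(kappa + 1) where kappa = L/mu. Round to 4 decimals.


Step 1: Compute the condition number.
kappa = L/mu = 120/64 = 1.875
Step 2: Compute the convergence rate.
r = 1 - 2/(kappa + 1) = 1 - 2*mu/(L + mu) = (L - mu)/(L + mu) = 56/184 = 0.3043


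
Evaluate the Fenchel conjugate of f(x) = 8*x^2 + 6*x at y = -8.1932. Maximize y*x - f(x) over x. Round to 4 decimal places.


f*(y) = sup_x {y*x - a*x^2 - b*x} = sup_x {(y-b)*x - a*x^2}
FOC: (y - b) - 2a*x = 0 => x* = (y - b)/(2a)
x* = (-8.1932 - 6)/(2*8) = -0.8871
f*(-8.1932) = (y-b)^2/(4a) = (-8.1932 - 6)^2/(4*8)
= 201.4469/32 = 6.2952


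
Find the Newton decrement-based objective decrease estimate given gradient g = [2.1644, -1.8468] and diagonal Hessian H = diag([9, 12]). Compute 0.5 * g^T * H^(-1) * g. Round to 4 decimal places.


Step 1: H is diagonal, so H^(-1) * g = [0.2405, -0.1539].
Step 2: g^T H^(-1) g = sum_i g_i^2 / H_ii
  = (2.1644)^2/9 + (-1.8468)^2/12
  = 0.5205 + 0.2842 = 0.8047
Step 3: Objective decrease = 0.5 * g^T H^(-1) g = 0.4024


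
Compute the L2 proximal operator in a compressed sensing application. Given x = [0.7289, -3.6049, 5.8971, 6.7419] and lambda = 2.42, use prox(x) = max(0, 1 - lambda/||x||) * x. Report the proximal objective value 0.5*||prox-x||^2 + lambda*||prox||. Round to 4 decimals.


Step 1: Compute ||x||.
||x|| = 9.6827
Step 2: Compute scaling factor.
scale = max(0, 1 - 2.42/9.6827) = 0.7501
Step 3: prox(x) = [0.5467, -2.7039, 4.4232, 5.0569]
||prox(x)|| = 7.2627
Step 4: Proximal objective.
0.5*||prox-x||^2 = 2.9282
lambda*||prox|| = 17.5757
Total = 20.504


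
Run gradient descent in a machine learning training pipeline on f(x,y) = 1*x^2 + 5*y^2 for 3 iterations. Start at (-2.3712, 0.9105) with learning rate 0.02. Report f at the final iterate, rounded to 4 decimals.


Gradient descent on f(x,y) = 1*x^2 + 5*y^2.
Starting point: (-2.3712, 0.9105), alpha = 0.02
Step 1: grad_x = 2*1*-2.3712 = -4.7424, grad_y = 2*5*0.9105 = 9.105
  x_1 = -2.3712 - 0.02*-4.7424 = -2.2764
  y_1 = 0.9105 - 0.02*9.105 = 0.7284
Step 2: grad_x = 2*1*-2.2764 = -4.5527, grad_y = 2*5*0.7284 = 7.284
  x_2 = -2.2764 - 0.02*-4.5527 = -2.1853
  y_2 = 0.7284 - 0.02*7.284 = 0.5827
Step 3: grad_x = 2*1*-2.1853 = -4.3706, grad_y = 2*5*0.5827 = 5.8272
  x_3 = -2.1853 - 0.02*-4.3706 = -2.0979
  y_3 = 0.5827 - 0.02*5.8272 = 0.4662
f(-2.0979, 0.4662) = 1*(-2.0979)^2 + 5*0.4662^2 = 5.4877


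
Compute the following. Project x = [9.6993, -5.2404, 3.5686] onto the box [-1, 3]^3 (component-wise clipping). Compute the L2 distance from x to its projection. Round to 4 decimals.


Project each component onto [-1, 3].
clip(9.6993) = 3.0, clip(-5.2404) = -1.0, clip(3.5686) = 3.0
Projection = [3.0, -1.0, 3.0]
Squared diffs: [44.8806, 17.981, 0.3233]
Distance = sqrt(63.1849) = 7.9489


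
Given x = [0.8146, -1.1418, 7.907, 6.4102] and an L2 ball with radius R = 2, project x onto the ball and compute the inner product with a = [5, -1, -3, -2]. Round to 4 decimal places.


Step 1: Compute ||x|| (intermediates to 6 decimals).
||x|| = sqrt(0.8146^2 + (-1.1418)^2 + 7.907^2 + 6.4102^2) = 10.275144
Step 2: Project.
Since ||x|| > R, scale = R/||x|| = 2/10.275144 = 0.194644, proj(x) = scale * x
proj(x) = [0.158557, -0.222245, 1.53905, 1.247707]
Step 3: Dot product.
a^T * proj(x) = 5*0.158557 - 1*(-0.222245) - 3*1.53905 - 2*1.247707 = -6.0975


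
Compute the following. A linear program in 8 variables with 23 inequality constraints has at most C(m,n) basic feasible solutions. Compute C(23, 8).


Each vertex corresponds to some choice of n active constraints out of m, so the number of vertices is at most C(m, n) = m! / (n!(m-n)!).
m = 23, n = 8
Numerator: 23 * 22 * 21 * 20 * 19 * 18 * 17 * 16
Denominator: 8! = 40320
C(23, 8) = 490314


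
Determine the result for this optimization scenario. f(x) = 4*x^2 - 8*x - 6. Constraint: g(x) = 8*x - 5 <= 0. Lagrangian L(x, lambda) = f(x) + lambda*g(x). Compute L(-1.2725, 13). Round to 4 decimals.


Step 1: Evaluate f(x).
f(-1.2725) = 4*(-1.2725)^2 - 8*(-1.2725) - 6 = 10.657
Step 2: Evaluate g(x).
g(-1.2725) = 8*-1.2725 - 5 = -15.18
Step 3: Compute Lagrangian.
L = 10.657 + 13*-15.18 = -186.683


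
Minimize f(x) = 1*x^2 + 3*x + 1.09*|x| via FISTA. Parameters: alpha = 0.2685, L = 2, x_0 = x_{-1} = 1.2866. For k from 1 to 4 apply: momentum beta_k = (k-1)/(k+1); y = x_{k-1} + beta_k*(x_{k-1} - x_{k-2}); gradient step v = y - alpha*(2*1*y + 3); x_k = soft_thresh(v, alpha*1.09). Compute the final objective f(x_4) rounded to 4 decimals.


FISTA on f(x) = 1*x^2 + 3*x + 1.09*|x|
L = 2, alpha = 0.2685
Iteration 1: beta = 0.0, y = 1.2866 + 0.0*(1.2866 - 1.2866) = 1.2866
  grad(y) = 5.5732, v = y - alpha*grad = -0.2098
  prox(v) = soft_thresh(-0.2098, 0.2927) = 0.0
Iteration 2: beta = 0.3333, y = 0.0 + 0.3333*(0.0 - 1.2866) = -0.4289
  grad(y) = 2.1423, v = y - alpha*grad = -1.0041
  prox(v) = soft_thresh(-1.0041, 0.2927) = -0.7114
Iteration 3: beta = 0.5, y = -0.7114 + 0.5*(-0.7114 - 0.0) = -1.0671
  grad(y) = 0.8658, v = y - alpha*grad = -1.2996
  prox(v) = soft_thresh(-1.2996, 0.2927) = -1.0069
Iteration 4: beta = 0.6, y = -1.0069 + 0.6*(-1.0069 + 0.7114) = -1.1842
  grad(y) = 0.6316, v = y - alpha*grad = -1.3538
  prox(v) = soft_thresh(-1.3538, 0.2927) = -1.0611
f(x_4) = 1*(-1.0611)^2 + 3*(-1.0611) + 1.09*|-1.0611| = -0.9008


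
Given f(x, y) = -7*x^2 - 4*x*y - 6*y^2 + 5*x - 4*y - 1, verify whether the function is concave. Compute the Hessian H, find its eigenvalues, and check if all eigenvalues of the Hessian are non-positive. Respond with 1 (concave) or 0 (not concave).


The Hessian of f(x,y) = -7*x^2 - 4*x*y - 6*y^2 + 5*x - 4*y - 1 is:
H = [[-14, -4], [-4, -12]]
Trace = -14 - 12 = -26
Determinant = -14*-12 - (-4)^2 = 152
Discriminant = (-26)^2 - 4*152 = 68.0
Eigenvalues: lambda_1 = -17.1231, lambda_2 = -8.8769
The function is concave.

1


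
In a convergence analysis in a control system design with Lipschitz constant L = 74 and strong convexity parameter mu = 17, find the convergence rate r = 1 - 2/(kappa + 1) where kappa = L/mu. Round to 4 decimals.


Step 1: Compute the condition number.
kappa = L/mu = 74/17 = 4.3529
Step 2: Compute the convergence rate.
r = 1 - 2/(kappa + 1) = 1 - 2*mu/(L + mu) = (L - mu)/(L + mu) = 57/91 = 0.6264


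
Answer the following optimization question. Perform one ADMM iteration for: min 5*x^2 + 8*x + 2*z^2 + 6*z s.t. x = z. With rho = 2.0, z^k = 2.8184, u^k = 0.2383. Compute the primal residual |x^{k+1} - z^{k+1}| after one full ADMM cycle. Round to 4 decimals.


ADMM iteration with rho = 2.0, z^k = 2.8184, u^k = 0.2383
Step 1: x-update.
Minimize 5*x^2 + 8*x + (2.0/2)*(x - 2.8184 + 0.2383)^2
FOC: (2*5 + 2.0)*x = -8 + 2.0*(2.8184 - 0.2383)
x^{k+1} = -0.2367
Step 2: z-update.
Minimize 2*z^2 + 6*z + (2.0/2)*(-0.2367 - z + 0.2383)^2
FOC: (2*2 + 2.0)*z = -6 + 2.0*(-0.2367 + 0.2383)
z^{k+1} = -0.9995
Step 3: u-update.
u^{k+1} = 0.2383 - 0.2367 + 0.9995 = 1.0011
Step 4: Primal residual = |-0.2367 + 0.9995| = 0.7628
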